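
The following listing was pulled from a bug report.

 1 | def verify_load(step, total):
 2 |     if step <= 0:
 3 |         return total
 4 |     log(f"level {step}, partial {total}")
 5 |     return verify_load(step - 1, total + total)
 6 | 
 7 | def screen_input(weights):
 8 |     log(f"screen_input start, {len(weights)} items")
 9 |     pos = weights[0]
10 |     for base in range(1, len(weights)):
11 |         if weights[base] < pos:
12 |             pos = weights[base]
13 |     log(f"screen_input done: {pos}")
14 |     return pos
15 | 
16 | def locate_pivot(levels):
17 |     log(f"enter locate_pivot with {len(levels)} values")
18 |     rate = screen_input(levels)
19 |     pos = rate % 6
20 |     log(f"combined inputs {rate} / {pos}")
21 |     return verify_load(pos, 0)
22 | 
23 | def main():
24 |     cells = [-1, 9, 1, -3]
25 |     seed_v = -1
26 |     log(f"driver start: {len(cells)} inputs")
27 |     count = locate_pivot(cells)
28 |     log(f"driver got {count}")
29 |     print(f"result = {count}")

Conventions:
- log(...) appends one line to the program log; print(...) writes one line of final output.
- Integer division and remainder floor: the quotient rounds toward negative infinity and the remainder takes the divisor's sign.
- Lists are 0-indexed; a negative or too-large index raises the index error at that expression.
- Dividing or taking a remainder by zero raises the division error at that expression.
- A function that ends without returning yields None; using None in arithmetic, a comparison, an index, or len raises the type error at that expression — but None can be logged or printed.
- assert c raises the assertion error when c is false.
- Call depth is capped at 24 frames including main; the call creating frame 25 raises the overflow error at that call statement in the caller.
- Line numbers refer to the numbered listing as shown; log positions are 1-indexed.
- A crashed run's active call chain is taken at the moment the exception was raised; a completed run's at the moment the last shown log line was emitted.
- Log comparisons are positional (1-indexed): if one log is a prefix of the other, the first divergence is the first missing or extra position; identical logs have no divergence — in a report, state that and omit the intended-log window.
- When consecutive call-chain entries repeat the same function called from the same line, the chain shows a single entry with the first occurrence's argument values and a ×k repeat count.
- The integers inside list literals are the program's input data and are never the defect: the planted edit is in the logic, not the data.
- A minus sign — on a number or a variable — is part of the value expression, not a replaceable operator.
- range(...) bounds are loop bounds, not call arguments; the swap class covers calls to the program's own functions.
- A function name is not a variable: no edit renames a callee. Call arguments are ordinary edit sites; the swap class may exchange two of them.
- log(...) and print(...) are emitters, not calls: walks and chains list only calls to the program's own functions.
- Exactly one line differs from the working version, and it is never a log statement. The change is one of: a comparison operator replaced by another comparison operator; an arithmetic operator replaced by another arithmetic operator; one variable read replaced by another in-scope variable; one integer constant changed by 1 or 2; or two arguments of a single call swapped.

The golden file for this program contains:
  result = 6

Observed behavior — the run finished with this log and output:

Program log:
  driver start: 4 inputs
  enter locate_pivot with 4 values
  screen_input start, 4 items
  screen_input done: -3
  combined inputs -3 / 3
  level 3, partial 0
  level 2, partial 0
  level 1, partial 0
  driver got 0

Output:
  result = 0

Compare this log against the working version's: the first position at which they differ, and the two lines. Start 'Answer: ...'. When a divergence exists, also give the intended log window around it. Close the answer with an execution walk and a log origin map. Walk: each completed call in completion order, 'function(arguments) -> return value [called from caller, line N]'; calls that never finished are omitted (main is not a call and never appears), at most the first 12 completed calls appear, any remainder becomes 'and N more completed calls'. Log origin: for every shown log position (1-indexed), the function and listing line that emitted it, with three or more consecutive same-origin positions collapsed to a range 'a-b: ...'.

Answer: at position 7 the run shows 'level 2, partial 0' where the working version logs 'level 2, partial 3'.
Intended log window:
  5: combined inputs -3 / 3
  6: level 3, partial 0
  7: level 2, partial 3
  8: level 1, partial 5
Execution walk:
  screen_input([-1, 9, 1, -3]) -> -3  [called from locate_pivot, line 18]
  verify_load(0, 0) -> 0  [called from verify_load, line 5]
  verify_load(1, 0) -> 0  [called from verify_load, line 5]
  verify_load(2, 0) -> 0  [called from verify_load, line 5]
  verify_load(3, 0) -> 0  [called from locate_pivot, line 21]
  locate_pivot([-1, 9, 1, -3]) -> 0  [called from main, line 27]
Log origin:
  1 — main, line 26
  2 — locate_pivot, line 17
  3 — screen_input, line 8
  4 — screen_input, line 13
  5 — locate_pivot, line 20
  6-8 — verify_load, line 4
  9 — main, line 28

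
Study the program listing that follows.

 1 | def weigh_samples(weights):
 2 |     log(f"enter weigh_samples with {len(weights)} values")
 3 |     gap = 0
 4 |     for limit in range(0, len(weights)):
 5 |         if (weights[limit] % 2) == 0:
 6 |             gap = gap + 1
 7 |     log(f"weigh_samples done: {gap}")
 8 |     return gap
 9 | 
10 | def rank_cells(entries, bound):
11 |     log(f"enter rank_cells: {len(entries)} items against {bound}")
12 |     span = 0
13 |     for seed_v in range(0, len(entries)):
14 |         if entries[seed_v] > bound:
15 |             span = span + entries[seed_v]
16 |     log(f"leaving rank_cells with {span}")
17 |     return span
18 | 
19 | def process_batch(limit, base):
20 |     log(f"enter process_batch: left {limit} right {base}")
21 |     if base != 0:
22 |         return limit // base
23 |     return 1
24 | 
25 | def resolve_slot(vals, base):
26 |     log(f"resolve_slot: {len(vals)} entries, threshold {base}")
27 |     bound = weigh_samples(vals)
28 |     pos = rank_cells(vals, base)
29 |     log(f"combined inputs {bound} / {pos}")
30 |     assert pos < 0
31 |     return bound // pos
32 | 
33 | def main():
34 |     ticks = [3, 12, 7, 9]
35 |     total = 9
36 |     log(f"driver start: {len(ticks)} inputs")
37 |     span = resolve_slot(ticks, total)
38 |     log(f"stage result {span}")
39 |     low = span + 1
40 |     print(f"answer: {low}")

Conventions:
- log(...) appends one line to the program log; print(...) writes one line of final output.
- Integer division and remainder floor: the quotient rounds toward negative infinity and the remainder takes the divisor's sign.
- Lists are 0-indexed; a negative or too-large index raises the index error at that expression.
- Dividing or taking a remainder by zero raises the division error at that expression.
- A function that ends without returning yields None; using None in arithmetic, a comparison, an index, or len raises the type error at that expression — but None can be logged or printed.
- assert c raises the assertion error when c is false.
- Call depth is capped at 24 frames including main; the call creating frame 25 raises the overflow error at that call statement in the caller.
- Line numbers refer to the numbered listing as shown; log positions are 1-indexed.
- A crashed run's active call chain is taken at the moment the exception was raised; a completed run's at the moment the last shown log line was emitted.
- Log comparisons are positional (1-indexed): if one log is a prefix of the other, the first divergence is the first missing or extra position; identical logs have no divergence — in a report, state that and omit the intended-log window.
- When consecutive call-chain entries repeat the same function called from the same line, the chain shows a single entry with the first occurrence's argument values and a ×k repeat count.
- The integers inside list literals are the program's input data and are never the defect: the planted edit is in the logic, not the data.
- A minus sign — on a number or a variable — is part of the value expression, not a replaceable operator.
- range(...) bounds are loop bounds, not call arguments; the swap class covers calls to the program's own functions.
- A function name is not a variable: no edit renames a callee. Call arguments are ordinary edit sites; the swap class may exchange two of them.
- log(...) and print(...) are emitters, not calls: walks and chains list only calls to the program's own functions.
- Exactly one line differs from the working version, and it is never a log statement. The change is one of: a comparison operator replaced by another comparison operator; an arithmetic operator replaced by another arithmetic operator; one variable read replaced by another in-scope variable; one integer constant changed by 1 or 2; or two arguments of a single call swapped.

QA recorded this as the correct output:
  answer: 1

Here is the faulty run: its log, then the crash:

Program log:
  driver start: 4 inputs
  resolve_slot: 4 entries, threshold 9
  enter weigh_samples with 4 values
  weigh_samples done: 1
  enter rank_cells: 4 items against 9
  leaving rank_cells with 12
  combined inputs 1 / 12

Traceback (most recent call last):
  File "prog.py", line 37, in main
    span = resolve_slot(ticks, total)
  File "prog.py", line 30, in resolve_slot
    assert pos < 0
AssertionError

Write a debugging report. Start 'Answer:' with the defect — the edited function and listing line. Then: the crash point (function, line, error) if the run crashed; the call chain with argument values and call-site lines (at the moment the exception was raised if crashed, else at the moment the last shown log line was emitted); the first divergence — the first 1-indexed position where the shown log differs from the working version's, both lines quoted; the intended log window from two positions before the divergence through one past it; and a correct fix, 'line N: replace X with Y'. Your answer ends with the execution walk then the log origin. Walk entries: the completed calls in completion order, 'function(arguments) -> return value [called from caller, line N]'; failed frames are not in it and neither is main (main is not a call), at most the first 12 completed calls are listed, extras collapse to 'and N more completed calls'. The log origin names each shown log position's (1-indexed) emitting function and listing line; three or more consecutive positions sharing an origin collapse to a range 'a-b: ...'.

Answer: the defect is in resolve_slot at line 30.
Core observation: A complete run would log 'stage result 0' next, but this one stopped at 7 lines.
Crash: resolve_slot, line 30, AssertionError.
Call chain: main -> resolve_slot([3, 12, 7, 9], 9) (called at line 37).
First divergence: position 8 — the faulty run's log ends after 7 lines; the working version continues with 'stage result 0'.
Intended log window:
  6: leaving rank_cells with 12
  7: combined inputs 1 / 12
  8: stage result 0
Execution walk:
  weigh_samples([3, 12, 7, 9]) -> 1  [called from resolve_slot, line 27]
  rank_cells([3, 12, 7, 9], 9) -> 12  [called from resolve_slot, line 28]
Log origins:
  1: emitted by main (line 36)
  2: emitted by resolve_slot (line 26)
  3: emitted by weigh_samples (line 2)
  4: emitted by weigh_samples (line 7)
  5: emitted by rank_cells (line 11)
  6: emitted by rank_cells (line 16)
  7: emitted by resolve_slot (line 29)
A correct fix: line 30: replace `<` with `>`.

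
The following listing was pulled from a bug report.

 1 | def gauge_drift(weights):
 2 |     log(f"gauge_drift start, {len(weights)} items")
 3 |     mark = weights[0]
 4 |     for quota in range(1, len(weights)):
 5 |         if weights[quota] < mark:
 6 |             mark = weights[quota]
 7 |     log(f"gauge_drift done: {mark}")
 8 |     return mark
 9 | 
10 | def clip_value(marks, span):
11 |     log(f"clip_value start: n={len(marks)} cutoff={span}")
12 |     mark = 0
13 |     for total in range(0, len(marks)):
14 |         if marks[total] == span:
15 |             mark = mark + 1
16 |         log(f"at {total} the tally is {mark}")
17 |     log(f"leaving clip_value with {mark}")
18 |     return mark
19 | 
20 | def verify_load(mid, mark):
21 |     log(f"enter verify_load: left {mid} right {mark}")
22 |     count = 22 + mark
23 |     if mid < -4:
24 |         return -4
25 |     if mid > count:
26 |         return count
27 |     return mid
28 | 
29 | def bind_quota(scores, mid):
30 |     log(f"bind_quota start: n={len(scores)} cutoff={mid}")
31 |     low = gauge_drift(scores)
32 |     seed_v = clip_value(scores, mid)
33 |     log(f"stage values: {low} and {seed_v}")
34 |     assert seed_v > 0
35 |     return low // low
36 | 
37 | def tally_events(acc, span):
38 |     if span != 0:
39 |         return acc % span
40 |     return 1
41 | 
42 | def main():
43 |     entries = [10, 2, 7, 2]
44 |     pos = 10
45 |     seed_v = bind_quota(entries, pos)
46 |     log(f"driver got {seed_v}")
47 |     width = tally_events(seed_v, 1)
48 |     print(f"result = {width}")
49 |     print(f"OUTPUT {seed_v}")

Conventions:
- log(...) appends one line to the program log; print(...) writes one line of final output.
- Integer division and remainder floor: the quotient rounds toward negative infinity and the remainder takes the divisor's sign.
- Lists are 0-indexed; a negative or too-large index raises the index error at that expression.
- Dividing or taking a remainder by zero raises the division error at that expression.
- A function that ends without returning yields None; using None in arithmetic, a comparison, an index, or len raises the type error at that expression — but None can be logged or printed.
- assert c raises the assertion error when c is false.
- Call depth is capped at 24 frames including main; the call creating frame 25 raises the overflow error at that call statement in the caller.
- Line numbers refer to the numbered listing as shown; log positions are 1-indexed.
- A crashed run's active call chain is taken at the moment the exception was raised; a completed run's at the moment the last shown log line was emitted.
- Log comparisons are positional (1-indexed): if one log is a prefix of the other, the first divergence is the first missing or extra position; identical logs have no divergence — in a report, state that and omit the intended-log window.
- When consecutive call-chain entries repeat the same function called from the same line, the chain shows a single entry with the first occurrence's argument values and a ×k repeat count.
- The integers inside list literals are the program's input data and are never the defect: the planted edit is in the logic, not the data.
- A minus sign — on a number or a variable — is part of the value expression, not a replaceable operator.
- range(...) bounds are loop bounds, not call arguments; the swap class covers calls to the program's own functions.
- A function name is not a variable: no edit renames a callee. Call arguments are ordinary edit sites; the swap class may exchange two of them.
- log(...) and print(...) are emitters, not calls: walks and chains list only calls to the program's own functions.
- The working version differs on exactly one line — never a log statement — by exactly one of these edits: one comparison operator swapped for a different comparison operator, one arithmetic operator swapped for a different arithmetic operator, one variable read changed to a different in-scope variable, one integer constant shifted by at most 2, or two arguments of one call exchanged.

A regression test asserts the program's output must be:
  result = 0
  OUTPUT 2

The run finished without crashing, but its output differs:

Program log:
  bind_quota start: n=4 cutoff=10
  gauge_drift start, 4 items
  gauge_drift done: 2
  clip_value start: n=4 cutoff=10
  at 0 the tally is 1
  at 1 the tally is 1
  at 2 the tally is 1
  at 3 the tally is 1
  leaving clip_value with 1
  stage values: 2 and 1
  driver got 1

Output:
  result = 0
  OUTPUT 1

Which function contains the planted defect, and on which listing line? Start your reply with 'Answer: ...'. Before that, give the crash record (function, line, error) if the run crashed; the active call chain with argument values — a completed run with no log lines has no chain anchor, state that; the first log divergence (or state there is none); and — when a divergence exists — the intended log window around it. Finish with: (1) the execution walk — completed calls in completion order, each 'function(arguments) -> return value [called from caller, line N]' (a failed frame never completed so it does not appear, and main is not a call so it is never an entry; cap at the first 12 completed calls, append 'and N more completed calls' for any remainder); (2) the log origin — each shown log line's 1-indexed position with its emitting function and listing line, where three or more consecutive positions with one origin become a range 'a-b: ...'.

Answer: the defect is in bind_quota at line 35.
The tell: At log position 11 the runs split — shown 'driver got 1', but the working version logs 'driver got 2'.
Call chain: main.
First divergence: position 11 — the shown line 'driver got 1' should read 'driver got 2'.
Intended log window:
  9: leaving clip_value with 1
  10: stage values: 2 and 1
  11: driver got 2
Execution walk:
  gauge_drift([10, 2, 7, 2]) -> 2  [called from bind_quota, line 31]
  clip_value([10, 2, 7, 2], 10) -> 1  [called from bind_quota, line 32]
  bind_quota([10, 2, 7, 2], 10) -> 1  [called from main, line 45]
  tally_events(1, 1) -> 0  [called from main, line 47]
Log origins:
  1: logged in bind_quota at line 30
  2: logged in gauge_drift at line 2
  3: logged in gauge_drift at line 7
  4: logged in clip_value at line 11
  5-8: logged in clip_value at line 16
  9: logged in clip_value at line 17
  10: logged in bind_quota at line 33
  11: logged in main at line 46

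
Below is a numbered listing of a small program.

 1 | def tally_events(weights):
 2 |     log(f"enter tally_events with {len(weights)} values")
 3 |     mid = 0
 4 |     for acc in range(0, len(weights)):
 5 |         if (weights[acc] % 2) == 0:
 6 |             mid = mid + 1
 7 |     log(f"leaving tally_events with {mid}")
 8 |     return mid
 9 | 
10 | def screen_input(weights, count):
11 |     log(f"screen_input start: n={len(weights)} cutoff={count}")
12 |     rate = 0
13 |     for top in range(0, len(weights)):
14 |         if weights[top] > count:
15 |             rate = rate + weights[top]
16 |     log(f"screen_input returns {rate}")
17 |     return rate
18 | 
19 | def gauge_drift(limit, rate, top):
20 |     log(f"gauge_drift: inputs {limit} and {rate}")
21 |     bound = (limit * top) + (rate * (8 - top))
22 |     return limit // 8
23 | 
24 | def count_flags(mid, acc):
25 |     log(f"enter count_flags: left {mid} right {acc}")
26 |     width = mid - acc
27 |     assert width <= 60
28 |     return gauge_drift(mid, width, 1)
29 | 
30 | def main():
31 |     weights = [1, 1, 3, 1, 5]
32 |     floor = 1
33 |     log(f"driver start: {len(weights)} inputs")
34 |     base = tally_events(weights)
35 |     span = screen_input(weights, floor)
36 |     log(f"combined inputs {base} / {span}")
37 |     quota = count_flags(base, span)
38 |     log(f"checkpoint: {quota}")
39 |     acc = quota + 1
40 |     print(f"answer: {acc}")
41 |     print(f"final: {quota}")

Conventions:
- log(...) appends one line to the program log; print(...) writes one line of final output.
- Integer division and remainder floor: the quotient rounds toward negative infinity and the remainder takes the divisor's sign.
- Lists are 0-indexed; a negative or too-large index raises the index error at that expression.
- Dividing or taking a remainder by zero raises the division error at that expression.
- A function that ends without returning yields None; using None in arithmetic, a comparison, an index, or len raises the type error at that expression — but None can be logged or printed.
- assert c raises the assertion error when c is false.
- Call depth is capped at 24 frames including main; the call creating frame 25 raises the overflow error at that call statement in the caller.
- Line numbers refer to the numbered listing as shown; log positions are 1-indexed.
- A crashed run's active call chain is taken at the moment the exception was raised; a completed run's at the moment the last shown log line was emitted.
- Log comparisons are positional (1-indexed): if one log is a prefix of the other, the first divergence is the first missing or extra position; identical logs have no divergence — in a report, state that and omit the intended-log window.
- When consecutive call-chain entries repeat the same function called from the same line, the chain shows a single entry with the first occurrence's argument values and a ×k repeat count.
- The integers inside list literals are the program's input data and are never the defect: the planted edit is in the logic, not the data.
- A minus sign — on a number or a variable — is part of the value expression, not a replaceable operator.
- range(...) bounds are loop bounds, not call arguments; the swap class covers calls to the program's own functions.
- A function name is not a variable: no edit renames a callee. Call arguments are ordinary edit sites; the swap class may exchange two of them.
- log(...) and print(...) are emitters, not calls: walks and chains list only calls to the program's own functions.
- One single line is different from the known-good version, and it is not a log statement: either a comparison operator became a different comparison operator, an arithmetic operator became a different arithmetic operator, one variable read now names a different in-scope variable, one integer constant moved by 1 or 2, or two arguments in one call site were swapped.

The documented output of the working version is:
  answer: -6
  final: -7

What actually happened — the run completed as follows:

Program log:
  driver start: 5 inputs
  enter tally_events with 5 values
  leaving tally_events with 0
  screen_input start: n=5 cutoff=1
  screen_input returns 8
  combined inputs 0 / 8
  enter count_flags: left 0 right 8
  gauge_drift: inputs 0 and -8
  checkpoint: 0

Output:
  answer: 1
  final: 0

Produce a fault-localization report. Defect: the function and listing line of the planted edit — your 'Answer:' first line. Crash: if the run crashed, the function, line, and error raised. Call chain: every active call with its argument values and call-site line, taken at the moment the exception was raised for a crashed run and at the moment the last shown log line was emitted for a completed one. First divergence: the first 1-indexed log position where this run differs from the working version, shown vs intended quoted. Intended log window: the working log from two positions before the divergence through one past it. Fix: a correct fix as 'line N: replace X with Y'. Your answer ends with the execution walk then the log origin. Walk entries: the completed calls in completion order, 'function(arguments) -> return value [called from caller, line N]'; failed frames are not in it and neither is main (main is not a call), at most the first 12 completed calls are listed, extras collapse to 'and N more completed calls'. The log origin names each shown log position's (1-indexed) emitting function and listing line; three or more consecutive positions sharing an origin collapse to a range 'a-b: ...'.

Answer: the defect is in gauge_drift at line 22.
Key observation: Position 9 is the first bad log line: 'checkpoint: 0' should read 'checkpoint: -7'.
Call chain: main.
First divergence: at position 9 the run shows 'checkpoint: 0' where the working version logs 'checkpoint: -7'.
Intended log window:
  7: enter count_flags: left 0 right 8
  8: gauge_drift: inputs 0 and -8
  9: checkpoint: -7
Execution walk:
  tally_events([1, 1, 3, 1, 5]) -> 0  [called from main, line 34]
  screen_input([1, 1, 3, 1, 5], 1) -> 8  [called from main, line 35]
  gauge_drift(0, -8, 1) -> 0  [called from count_flags, line 28]
  count_flags(0, 8) -> 0  [called from main, line 37]
Log origins:
  1: from main, line 33
  2: from tally_events, line 2
  3: from tally_events, line 7
  4: from screen_input, line 11
  5: from screen_input, line 16
  6: from main, line 36
  7: from count_flags, line 25
  8: from gauge_drift, line 20
  9: from main, line 38
A correct fix: line 22: replace `limit` with `bound`.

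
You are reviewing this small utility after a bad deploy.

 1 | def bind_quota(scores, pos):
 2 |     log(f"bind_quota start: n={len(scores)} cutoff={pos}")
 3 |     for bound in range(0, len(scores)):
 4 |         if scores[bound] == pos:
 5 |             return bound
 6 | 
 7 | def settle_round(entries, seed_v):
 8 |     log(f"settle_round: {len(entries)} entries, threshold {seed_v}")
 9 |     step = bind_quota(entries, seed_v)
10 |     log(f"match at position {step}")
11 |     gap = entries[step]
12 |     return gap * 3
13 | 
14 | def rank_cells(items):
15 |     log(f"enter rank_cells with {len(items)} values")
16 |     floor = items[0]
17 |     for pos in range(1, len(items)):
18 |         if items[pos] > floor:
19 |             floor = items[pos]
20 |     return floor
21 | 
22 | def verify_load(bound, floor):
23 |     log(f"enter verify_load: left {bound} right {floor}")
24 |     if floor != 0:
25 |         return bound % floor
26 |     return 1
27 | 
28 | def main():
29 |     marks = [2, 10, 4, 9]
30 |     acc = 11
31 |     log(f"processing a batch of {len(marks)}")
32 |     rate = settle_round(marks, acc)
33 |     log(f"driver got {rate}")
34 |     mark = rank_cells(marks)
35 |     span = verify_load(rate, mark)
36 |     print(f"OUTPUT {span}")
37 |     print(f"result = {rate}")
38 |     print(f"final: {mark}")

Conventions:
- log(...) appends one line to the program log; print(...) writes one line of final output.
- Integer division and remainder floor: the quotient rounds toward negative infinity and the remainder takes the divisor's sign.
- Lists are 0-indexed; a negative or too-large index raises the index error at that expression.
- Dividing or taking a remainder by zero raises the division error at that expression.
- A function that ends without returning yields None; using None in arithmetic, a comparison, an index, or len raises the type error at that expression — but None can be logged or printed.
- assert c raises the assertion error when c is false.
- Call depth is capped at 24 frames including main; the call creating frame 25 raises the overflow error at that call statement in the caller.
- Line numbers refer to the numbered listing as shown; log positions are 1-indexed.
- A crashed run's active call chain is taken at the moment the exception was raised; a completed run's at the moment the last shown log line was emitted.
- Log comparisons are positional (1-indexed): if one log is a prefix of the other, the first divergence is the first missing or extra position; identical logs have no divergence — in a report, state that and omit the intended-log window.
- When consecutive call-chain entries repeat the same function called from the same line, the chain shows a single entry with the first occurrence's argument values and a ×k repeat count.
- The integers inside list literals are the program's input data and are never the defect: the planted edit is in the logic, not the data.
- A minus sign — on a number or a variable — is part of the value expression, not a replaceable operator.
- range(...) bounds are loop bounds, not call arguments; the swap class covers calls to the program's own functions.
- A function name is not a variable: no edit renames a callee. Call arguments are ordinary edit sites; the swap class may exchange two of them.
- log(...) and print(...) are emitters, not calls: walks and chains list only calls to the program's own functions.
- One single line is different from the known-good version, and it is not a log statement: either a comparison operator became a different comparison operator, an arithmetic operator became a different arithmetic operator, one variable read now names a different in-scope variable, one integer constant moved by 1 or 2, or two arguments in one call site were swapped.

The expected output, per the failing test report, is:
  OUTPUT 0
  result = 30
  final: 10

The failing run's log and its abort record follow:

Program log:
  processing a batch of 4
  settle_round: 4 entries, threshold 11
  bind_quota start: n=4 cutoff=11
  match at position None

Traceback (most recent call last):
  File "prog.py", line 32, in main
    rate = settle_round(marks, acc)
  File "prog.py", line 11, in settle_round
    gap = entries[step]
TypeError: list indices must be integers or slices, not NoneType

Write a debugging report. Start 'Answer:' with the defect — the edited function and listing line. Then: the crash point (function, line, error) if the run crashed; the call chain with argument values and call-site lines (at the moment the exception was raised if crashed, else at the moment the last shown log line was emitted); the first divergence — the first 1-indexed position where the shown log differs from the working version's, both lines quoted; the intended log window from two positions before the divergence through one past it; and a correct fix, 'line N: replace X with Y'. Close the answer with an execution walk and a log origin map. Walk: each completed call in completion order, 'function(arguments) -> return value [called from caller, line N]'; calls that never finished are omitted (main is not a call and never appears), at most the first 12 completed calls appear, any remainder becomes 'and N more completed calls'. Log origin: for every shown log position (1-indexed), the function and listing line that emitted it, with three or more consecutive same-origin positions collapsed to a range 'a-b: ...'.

Answer: the defect is in main at line 30.
The tell: Position 2 is the first bad log line: 'settle_round: 4 entries, threshold 11' should read 'settle_round: 4 entries, threshold 10'.
Crash: settle_round, line 11, TypeError.
Call chain: main -> settle_round([2, 10, 4, 9], 11) (called at line 32).
First divergence: at position 2 the run shows 'settle_round: 4 entries, threshold 11' where the working version logs 'settle_round: 4 entries, threshold 10'.
Intended log window:
  1: processing a batch of 4
  2: settle_round: 4 entries, threshold 10
  3: bind_quota start: n=4 cutoff=10
Execution walk:
  bind_quota([2, 10, 4, 9], 11) -> None  [called from settle_round, line 9]
Log origins:
  1: logged in main at line 31
  2: logged in settle_round at line 8
  3: logged in bind_quota at line 2
  4: logged in settle_round at line 10
A correct fix: line 30: replace `11` with `10`.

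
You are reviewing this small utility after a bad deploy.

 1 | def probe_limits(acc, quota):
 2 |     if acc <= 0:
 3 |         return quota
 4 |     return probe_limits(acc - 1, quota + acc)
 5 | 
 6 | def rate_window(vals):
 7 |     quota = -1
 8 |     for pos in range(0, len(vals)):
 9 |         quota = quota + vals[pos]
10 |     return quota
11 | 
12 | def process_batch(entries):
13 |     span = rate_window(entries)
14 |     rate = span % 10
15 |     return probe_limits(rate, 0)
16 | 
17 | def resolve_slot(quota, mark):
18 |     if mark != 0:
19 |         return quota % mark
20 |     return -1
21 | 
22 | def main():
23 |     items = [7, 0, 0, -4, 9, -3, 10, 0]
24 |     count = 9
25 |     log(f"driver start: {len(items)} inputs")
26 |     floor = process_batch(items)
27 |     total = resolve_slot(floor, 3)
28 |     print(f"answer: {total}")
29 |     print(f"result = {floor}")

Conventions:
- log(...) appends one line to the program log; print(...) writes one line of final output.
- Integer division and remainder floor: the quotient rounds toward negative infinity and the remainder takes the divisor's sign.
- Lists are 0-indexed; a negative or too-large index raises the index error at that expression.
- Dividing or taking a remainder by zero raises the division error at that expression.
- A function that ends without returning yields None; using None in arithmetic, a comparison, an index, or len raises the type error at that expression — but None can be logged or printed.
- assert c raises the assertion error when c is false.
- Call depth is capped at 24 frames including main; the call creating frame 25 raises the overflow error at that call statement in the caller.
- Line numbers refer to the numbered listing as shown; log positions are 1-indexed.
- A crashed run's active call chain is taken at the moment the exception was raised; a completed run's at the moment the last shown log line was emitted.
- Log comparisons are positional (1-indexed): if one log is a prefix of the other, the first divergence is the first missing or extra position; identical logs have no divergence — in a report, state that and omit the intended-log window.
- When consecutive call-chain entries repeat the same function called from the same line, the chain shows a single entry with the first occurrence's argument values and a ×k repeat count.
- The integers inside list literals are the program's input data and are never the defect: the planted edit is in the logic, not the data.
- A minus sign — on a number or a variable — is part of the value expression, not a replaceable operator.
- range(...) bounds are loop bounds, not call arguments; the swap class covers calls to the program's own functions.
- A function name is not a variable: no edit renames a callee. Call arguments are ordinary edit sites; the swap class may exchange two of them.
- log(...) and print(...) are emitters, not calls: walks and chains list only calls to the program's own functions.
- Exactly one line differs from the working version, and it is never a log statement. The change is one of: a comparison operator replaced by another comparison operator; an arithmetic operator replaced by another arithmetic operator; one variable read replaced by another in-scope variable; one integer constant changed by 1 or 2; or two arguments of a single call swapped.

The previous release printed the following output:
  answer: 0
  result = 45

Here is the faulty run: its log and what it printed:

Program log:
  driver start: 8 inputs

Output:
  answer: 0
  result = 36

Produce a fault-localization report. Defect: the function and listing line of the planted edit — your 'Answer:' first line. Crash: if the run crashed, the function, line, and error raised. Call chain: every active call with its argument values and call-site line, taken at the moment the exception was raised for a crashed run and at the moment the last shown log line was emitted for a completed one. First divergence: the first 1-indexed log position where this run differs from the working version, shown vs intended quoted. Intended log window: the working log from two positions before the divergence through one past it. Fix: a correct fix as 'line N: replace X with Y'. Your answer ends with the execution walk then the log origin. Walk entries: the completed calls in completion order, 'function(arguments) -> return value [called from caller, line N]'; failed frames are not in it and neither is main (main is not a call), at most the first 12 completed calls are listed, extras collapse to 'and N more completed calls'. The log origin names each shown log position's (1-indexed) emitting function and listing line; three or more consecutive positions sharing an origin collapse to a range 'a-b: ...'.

Answer: the defect is in rate_window at line 7.
Core observation: Every logged value matches the working version; the printed result is what differs.
Call chain: main.
First divergence: none; the two logs match at every position.
Execution walk:
  rate_window([7, 0, 0, -4, 9, -3, 10, 0]) -> 18  [called from process_batch, line 13]
  probe_limits(0, 36) -> 36  [called from probe_limits, line 4]
  probe_limits(1, 35) -> 36  [called from probe_limits, line 4]
  probe_limits(2, 33) -> 36  [called from probe_limits, line 4]
  probe_limits(3, 30) -> 36  [called from probe_limits, line 4]
  probe_limits(4, 26) -> 36  [called from probe_limits, line 4]
  probe_limits(5, 21) -> 36  [called from probe_limits, line 4]
  probe_limits(6, 15) -> 36  [called from probe_limits, line 4]
  probe_limits(7, 8) -> 36  [called from probe_limits, line 4]
  probe_limits(8, 0) -> 36  [called from process_batch, line 15]
  process_batch([7, 0, 0, -4, 9, -3, 10, 0]) -> 36  [called from main, line 26]
  resolve_slot(36, 3) -> 0  [called from main, line 27]
Origin of each log line:
  1: emitted by main (line 25)
A correct fix: line 7: replace `-1` with `0`.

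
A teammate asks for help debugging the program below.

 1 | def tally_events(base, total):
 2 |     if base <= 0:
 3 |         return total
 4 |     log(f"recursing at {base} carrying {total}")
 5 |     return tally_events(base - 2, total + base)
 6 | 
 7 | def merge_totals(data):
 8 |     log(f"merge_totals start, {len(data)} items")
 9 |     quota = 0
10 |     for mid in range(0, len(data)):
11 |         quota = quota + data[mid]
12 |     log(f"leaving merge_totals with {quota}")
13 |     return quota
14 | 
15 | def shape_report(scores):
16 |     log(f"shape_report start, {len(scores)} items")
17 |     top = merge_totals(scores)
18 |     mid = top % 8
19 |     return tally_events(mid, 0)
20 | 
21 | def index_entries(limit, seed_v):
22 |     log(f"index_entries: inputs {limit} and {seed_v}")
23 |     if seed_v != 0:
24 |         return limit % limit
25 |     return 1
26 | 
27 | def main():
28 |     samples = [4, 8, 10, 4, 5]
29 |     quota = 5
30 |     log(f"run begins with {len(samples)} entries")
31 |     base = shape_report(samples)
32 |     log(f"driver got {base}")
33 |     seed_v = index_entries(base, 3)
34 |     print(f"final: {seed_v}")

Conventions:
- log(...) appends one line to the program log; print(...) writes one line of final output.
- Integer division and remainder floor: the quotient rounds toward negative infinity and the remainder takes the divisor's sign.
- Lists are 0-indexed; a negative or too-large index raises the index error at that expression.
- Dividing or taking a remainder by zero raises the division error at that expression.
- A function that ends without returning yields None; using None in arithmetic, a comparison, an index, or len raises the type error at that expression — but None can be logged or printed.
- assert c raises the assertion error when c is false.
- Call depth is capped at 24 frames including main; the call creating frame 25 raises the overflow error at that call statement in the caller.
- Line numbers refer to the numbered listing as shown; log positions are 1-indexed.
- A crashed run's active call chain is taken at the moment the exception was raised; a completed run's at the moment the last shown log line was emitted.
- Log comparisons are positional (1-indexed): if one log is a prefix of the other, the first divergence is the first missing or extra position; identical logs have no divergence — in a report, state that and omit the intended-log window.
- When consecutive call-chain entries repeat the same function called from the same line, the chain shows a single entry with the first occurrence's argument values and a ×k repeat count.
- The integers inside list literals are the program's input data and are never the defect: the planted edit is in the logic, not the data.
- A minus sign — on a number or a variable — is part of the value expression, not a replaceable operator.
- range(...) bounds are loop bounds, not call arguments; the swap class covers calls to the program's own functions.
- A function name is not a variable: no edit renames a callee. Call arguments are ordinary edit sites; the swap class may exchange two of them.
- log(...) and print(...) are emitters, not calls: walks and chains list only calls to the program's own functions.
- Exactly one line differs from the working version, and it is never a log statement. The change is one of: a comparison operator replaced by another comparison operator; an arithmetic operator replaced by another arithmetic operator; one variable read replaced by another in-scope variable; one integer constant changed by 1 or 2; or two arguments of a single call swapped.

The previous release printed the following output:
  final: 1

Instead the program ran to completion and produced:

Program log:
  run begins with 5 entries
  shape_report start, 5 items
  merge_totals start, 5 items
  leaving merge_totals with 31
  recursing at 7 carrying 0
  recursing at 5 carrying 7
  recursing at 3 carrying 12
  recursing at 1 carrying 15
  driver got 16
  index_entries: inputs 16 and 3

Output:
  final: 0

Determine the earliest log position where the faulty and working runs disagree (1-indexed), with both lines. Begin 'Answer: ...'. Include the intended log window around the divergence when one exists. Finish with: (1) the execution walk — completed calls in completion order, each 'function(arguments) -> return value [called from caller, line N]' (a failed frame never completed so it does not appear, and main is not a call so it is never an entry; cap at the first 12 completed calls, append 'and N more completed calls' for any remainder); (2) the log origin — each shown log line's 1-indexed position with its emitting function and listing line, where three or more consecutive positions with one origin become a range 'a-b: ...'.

Answer: none — the logs agree in full.
Execution walk:
  merge_totals([4, 8, 10, 4, 5]) -> 31  [called from shape_report, line 17]
  tally_events(-1, 16) -> 16  [called from tally_events, line 5]
  tally_events(1, 15) -> 16  [called from tally_events, line 5]
  tally_events(3, 12) -> 16  [called from tally_events, line 5]
  tally_events(5, 7) -> 16  [called from tally_events, line 5]
  tally_events(7, 0) -> 16  [called from shape_report, line 19]
  shape_report([4, 8, 10, 4, 5]) -> 16  [called from main, line 31]
  index_entries(16, 3) -> 0  [called from main, line 33]
Log origins:
  1: logged in main at line 30
  2: logged in shape_report at line 16
  3: logged in merge_totals at line 8
  4: logged in merge_totals at line 12
  5-8: logged in tally_events at line 4
  9: logged in main at line 32
  10: logged in index_entries at line 22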